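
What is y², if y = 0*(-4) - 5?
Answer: 25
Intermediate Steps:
y = -5 (y = 0 - 5 = -5)
y² = (-5)² = 25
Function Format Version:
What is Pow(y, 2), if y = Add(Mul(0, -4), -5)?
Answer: 25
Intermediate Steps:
y = -5 (y = Add(0, -5) = -5)
Pow(y, 2) = Pow(-5, 2) = 25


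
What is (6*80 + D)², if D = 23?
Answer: 253009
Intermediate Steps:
(6*80 + D)² = (6*80 + 23)² = (480 + 23)² = 503² = 253009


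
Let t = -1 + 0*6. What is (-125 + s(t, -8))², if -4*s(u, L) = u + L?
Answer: 241081/16 ≈ 15068.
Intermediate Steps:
t = -1 (t = -1 + 0 = -1)
s(u, L) = -L/4 - u/4 (s(u, L) = -(u + L)/4 = -(L + u)/4 = -L/4 - u/4)
(-125 + s(t, -8))² = (-125 + (-¼*(-8) - ¼*(-1)))² = (-125 + (2 + ¼))² = (-125 + 9/4)² = (-491/4)² = 241081/16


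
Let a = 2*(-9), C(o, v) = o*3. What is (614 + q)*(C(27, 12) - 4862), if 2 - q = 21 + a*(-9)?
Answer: -2070173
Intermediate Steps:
C(o, v) = 3*o
a = -18
q = -181 (q = 2 - (21 - 18*(-9)) = 2 - (21 + 162) = 2 - 1*183 = 2 - 183 = -181)
(614 + q)*(C(27, 12) - 4862) = (614 - 181)*(3*27 - 4862) = 433*(81 - 4862) = 433*(-4781) = -2070173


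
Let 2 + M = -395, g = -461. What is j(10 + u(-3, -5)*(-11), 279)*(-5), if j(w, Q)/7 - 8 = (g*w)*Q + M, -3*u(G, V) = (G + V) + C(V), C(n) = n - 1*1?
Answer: -186055205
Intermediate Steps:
C(n) = -1 + n (C(n) = n - 1 = -1 + n)
M = -397 (M = -2 - 395 = -397)
u(G, V) = ⅓ - 2*V/3 - G/3 (u(G, V) = -((G + V) + (-1 + V))/3 = -(-1 + G + 2*V)/3 = ⅓ - 2*V/3 - G/3)
j(w, Q) = -2723 - 3227*Q*w (j(w, Q) = 56 + 7*((-461*w)*Q - 397) = 56 + 7*(-461*Q*w - 397) = 56 + 7*(-397 - 461*Q*w) = 56 + (-2779 - 3227*Q*w) = -2723 - 3227*Q*w)
j(10 + u(-3, -5)*(-11), 279)*(-5) = (-2723 - 3227*279*(10 + (⅓ - ⅔*(-5) - ⅓*(-3))*(-11)))*(-5) = (-2723 - 3227*279*(10 + (⅓ + 10/3 + 1)*(-11)))*(-5) = (-2723 - 3227*279*(10 + (14/3)*(-11)))*(-5) = (-2723 - 3227*279*(10 - 154/3))*(-5) = (-2723 - 3227*279*(-124/3))*(-5) = (-2723 + 37213764)*(-5) = 37211041*(-5) = -186055205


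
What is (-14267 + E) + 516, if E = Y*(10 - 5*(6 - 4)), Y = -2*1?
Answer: -13751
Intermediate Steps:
Y = -2
E = 0 (E = -2*(10 - 5*(6 - 4)) = -2*(10 - 5*2) = -2*(10 - 10) = -2*0 = 0)
(-14267 + E) + 516 = (-14267 + 0) + 516 = -14267 + 516 = -13751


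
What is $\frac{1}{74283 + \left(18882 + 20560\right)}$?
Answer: $\frac{1}{113725} \approx 8.7931 \cdot 10^{-6}$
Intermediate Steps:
$\frac{1}{74283 + \left(18882 + 20560\right)} = \frac{1}{74283 + 39442} = \frac{1}{113725}$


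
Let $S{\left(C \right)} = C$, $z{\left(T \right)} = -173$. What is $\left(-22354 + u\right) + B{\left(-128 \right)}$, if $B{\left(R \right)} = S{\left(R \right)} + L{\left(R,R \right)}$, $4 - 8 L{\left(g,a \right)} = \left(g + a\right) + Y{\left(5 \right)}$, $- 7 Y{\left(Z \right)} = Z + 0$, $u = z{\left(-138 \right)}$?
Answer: $- \frac{1266855}{56} \approx -22622.0$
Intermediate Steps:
$u = -173$
$Y{\left(Z \right)} = - \frac{Z}{7}$ ($Y{\left(Z \right)} = - \frac{Z + 0}{7} = - \frac{Z}{7}$)
$L{\left(g,a \right)} = \frac{33}{56} - \frac{a}{8} - \frac{g}{8}$ ($L{\left(g,a \right)} = \frac{1}{2} - \frac{\left(g + a\right) - \frac{5}{7}}{8} = \frac{1}{2} - \frac{\left(a + g\right) - \frac{5}{7}}{8} = \frac{1}{2} - \frac{- \frac{5}{7} + a + g}{8} = \frac{1}{2} - \left(- \frac{5}{56} + \frac{a}{8} + \frac{g}{8}\right) = \frac{33}{56} - \frac{a}{8} - \frac{g}{8}$)
$B{\left(R \right)} = \frac{33}{56} + \frac{3 R}{4}$ ($B{\left(R \right)} = R - \left(- \frac{33}{56} + \frac{R}{4}\right) = \frac{33}{56} + \frac{3 R}{4}$)
$\left(-22354 + u\right) + B{\left(-128 \right)} = \left(-22354 - 173\right) + \left(\frac{33}{56} + \frac{3}{4} \left(-128\right)\right) = -22527 + \left(\frac{33}{56} - 96\right) = -22527 - \frac{5343}{56} = - \frac{1266855}{56}$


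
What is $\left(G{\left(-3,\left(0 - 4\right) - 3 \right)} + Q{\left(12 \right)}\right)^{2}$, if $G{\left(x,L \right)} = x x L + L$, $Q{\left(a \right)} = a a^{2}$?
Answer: $2748964$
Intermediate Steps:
$Q{\left(a \right)} = a^{3}$
$G{\left(x,L \right)} = L + L x^{2}$ ($G{\left(x,L \right)} = x^{2} L + L = L x^{2} + L = L + L x^{2}$)
$\left(G{\left(-3,\left(0 - 4\right) - 3 \right)} + Q{\left(12 \right)}\right)^{2} = \left(\left(\left(0 - 4\right) - 3\right) \left(1 + \left(-3\right)^{2}\right) + 12^{3}\right)^{2} = \left(\left(-4 - 3\right) \left(1 + 9\right) + 1728\right)^{2} = \left(\left(-7\right) 10 + 1728\right)^{2} = \left(-70 + 1728\right)^{2} = 1658^{2} = 2748964$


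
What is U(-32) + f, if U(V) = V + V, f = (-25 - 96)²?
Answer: 14577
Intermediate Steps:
f = 14641 (f = (-121)² = 14641)
U(V) = 2*V
U(-32) + f = 2*(-32) + 14641 = -64 + 14641 = 14577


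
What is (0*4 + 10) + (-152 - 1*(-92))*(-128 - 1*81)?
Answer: 12550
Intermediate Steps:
(0*4 + 10) + (-152 - 1*(-92))*(-128 - 1*81) = (0 + 10) + (-152 + 92)*(-128 - 81) = 10 - 60*(-209) = 10 + 12540 = 12550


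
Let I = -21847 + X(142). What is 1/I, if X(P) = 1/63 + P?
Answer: -63/1367414 ≈ -4.6072e-5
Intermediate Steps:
X(P) = 1/63 + P
I = -1367414/63 (I = -21847 + (1/63 + 142) = -21847 + 8947/63 = -1367414/63 ≈ -21705.)
1/I = 1/(-1367414/63) = -63/1367414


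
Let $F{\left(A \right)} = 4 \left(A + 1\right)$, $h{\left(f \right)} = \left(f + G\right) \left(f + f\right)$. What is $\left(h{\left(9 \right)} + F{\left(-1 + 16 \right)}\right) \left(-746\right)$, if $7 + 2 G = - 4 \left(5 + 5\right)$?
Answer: $146962$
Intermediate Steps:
$G = - \frac{47}{2}$ ($G = - \frac{7}{2} + \frac{\left(-4\right) \left(5 + 5\right)}{2} = - \frac{7}{2} + \frac{\left(-4\right) 10}{2} = - \frac{7}{2} + \frac{1}{2} \left(-40\right) = - \frac{7}{2} - 20 = - \frac{47}{2} \approx -23.5$)
$h{\left(f \right)} = 2 f \left(- \frac{47}{2} + f\right)$ ($h{\left(f \right)} = \left(f - \frac{47}{2}\right) \left(f + f\right) = \left(- \frac{47}{2} + f\right) 2 f = 2 f \left(- \frac{47}{2} + f\right)$)
$F{\left(A \right)} = 4 + 4 A$ ($F{\left(A \right)} = 4 \left(1 + A\right) = 4 + 4 A$)
$\left(h{\left(9 \right)} + F{\left(-1 + 16 \right)}\right) \left(-746\right) = \left(9 \left(-47 + 2 \cdot 9\right) + \left(4 + 4 \left(-1 + 16\right)\right)\right) \left(-746\right) = \left(9 \left(-47 + 18\right) + \left(4 + 4 \cdot 15\right)\right) \left(-746\right) = \left(9 \left(-29\right) + \left(4 + 60\right)\right) \left(-746\right) = \left(-261 + 64\right) \left(-746\right) = \left(-197\right) \left(-746\right) = 146962$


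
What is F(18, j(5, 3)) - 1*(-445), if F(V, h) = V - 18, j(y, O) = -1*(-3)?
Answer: 445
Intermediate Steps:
j(y, O) = 3
F(V, h) = -18 + V
F(18, j(5, 3)) - 1*(-445) = (-18 + 18) - 1*(-445) = 0 + 445 = 445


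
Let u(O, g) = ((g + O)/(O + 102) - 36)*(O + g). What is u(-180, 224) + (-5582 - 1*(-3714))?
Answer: -135596/39 ≈ -3476.8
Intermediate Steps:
u(O, g) = (-36 + (O + g)/(102 + O))*(O + g) (u(O, g) = ((O + g)/(102 + O) - 36)*(O + g) = (-36 + (O + g)/(102 + O))*(O + g))
u(-180, 224) + (-5582 - 1*(-3714)) = (224² - 3672*(-180) - 3672*224 - 35*(-180)² - 34*(-180)*224)/(102 - 180) + (-5582 - 1*(-3714)) = (50176 + 660960 - 822528 - 35*32400 + 1370880)/(-78) + (-5582 + 3714) = -(50176 + 660960 - 822528 - 1134000 + 1370880)/78 - 1868 = -1/78*125488 - 1868 = -62744/39 - 1868 = -135596/39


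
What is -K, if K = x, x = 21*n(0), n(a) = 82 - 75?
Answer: -147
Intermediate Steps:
n(a) = 7
x = 147 (x = 21*7 = 147)
K = 147
-K = -1*147 = -147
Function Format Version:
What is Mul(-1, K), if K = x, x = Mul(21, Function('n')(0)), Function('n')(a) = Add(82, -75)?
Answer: -147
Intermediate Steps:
Function('n')(a) = 7
x = 147 (x = Mul(21, 7) = 147)
K = 147
Mul(-1, K) = Mul(-1, 147) = -147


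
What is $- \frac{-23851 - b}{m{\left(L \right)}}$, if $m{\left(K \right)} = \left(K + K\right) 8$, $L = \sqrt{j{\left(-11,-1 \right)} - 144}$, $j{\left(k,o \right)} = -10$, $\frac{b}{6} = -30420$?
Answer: $\frac{22667 i \sqrt{154}}{352} \approx 799.12 i$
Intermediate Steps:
$b = -182520$ ($b = 6 \left(-30420\right) = -182520$)
$L = i \sqrt{154}$ ($L = \sqrt{-10 - 144} = \sqrt{-154} = i \sqrt{154} \approx 12.41 i$)
$m{\left(K \right)} = 16 K$ ($m{\left(K \right)} = 2 K 8 = 16 K$)
$- \frac{-23851 - b}{m{\left(L \right)}} = - \frac{-23851 - -182520}{16 i \sqrt{154}} = - \frac{-23851 + 182520}{16 i \sqrt{154}} = - 158669 \left(- \frac{i \sqrt{154}}{2464}\right) = - \frac{\left(-22667\right) i \sqrt{154}}{352} = \frac{22667 i \sqrt{154}}{352}$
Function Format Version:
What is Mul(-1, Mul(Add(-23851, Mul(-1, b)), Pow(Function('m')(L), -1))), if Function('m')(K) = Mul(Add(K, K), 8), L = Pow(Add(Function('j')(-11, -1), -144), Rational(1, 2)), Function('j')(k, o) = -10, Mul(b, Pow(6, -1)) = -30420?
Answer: Mul(Rational(22667, 352), I, Pow(154, Rational(1, 2))) ≈ Mul(799.12, I)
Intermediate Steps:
b = -182520 (b = Mul(6, -30420) = -182520)
L = Mul(I, Pow(154, Rational(1, 2))) (L = Pow(Add(-10, -144), Rational(1, 2)) = Pow(-154, Rational(1, 2)) = Mul(I, Pow(154, Rational(1, 2))) ≈ Mul(12.410, I))
Function('m')(K) = Mul(16, K) (Function('m')(K) = Mul(Mul(2, K), 8) = Mul(16, K))
Mul(-1, Mul(Add(-23851, Mul(-1, b)), Pow(Function('m')(L), -1))) = Mul(-1, Mul(Add(-23851, Mul(-1, -182520)), Pow(Mul(16, Mul(I, Pow(154, Rational(1, 2)))), -1))) = Mul(-1, Mul(Add(-23851, 182520), Pow(Mul(16, I, Pow(154, Rational(1, 2))), -1))) = Mul(-1, Mul(158669, Mul(Rational(-1, 2464), I, Pow(154, Rational(1, 2))))) = Mul(-1, Mul(Rational(-22667, 352), I, Pow(154, Rational(1, 2)))) = Mul(Rational(22667, 352), I, Pow(154, Rational(1, 2)))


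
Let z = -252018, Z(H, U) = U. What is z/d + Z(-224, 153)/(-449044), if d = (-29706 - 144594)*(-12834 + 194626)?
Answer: -15175781109/45604369787200 ≈ -0.00033277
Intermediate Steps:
d = -31686345600 (d = -174300*181792 = -31686345600)
z/d + Z(-224, 153)/(-449044) = -252018/(-31686345600) + 153/(-449044) = -252018*(-1/31686345600) + 153*(-1/449044) = 3231/406235200 - 153/449044 = -15175781109/45604369787200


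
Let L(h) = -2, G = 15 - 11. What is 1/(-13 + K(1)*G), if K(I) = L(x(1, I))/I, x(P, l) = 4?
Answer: -1/21 ≈ -0.047619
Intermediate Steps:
G = 4
K(I) = -2/I
1/(-13 + K(1)*G) = 1/(-13 - 2/1*4) = 1/(-13 - 2*1*4) = 1/(-13 - 2*4) = 1/(-13 - 8) = 1/(-21) = -1/21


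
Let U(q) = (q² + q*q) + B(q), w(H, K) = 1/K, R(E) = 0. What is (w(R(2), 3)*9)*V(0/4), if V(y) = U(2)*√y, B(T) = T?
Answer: 0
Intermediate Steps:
U(q) = q + 2*q² (U(q) = (q² + q*q) + q = (q² + q²) + q = 2*q² + q = q + 2*q²)
V(y) = 10*√y (V(y) = (2*(1 + 2*2))*√y = (2*(1 + 4))*√y = (2*5)*√y = 10*√y)
(w(R(2), 3)*9)*V(0/4) = (9/3)*(10*√(0/4)) = ((⅓)*9)*(10*√(0*(¼))) = 3*(10*√0) = 3*(10*0) = 3*0 = 0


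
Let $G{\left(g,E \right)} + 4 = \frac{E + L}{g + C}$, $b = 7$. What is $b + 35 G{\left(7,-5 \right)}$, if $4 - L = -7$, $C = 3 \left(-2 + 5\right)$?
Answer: $- \frac{959}{8} \approx -119.88$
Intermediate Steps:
$C = 9$ ($C = 3 \cdot 3 = 9$)
$L = 11$ ($L = 4 - -7 = 4 + 7 = 11$)
$G{\left(g,E \right)} = -4 + \frac{11 + E}{9 + g}$ ($G{\left(g,E \right)} = -4 + \frac{E + 11}{g + 9} = -4 + \frac{11 + E}{9 + g}$)
$b + 35 G{\left(7,-5 \right)} = 7 + 35 \frac{-25 - 5 - 28}{9 + 7} = 7 + 35 \frac{-25 - 5 - 28}{16} = 7 + 35 \cdot \frac{1}{16} \left(-58\right) = 7 + 35 \left(- \frac{29}{8}\right) = 7 - \frac{1015}{8} = - \frac{959}{8}$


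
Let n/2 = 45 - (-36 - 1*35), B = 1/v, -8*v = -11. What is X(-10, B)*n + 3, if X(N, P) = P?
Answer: 1889/11 ≈ 171.73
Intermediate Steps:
v = 11/8 (v = -1/8*(-11) = 11/8 ≈ 1.3750)
B = 8/11 (B = 1/(11/8) = 8/11 ≈ 0.72727)
n = 232 (n = 2*(45 - (-36 - 1*35)) = 2*(45 - (-36 - 35)) = 2*(45 - 1*(-71)) = 2*(45 + 71) = 2*116 = 232)
X(-10, B)*n + 3 = (8/11)*232 + 3 = 1856/11 + 3 = 1889/11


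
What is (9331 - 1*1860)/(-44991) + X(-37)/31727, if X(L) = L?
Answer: -238697084/1427429457 ≈ -0.16722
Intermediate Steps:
(9331 - 1*1860)/(-44991) + X(-37)/31727 = (9331 - 1*1860)/(-44991) - 37/31727 = (9331 - 1860)*(-1/44991) - 37*1/31727 = 7471*(-1/44991) - 37/31727 = -7471/44991 - 37/31727 = -238697084/1427429457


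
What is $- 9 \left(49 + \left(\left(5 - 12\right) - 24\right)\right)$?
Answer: $-162$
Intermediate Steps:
$- 9 \left(49 + \left(\left(5 - 12\right) - 24\right)\right) = - 9 \left(49 - 31\right) = \left(-9\right) 18 = -162$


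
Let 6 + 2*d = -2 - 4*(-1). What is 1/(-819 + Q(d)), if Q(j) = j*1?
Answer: -1/821 ≈ -0.0012180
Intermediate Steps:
d = -2 (d = -3 + (-2 - 4*(-1))/2 = -3 + (-2 + 4)/2 = -3 + (½)*2 = -3 + 1 = -2)
Q(j) = j
1/(-819 + Q(d)) = 1/(-819 - 2) = 1/(-821) = -1/821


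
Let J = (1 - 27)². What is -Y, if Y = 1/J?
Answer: -1/676 ≈ -0.0014793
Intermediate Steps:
J = 676 (J = (-26)² = 676)
Y = 1/676 ≈ 0.0014793
-Y = -1*1/676 = -1/676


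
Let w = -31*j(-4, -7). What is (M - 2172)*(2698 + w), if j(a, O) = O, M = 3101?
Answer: 2708035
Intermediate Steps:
w = 217 (w = -31*(-7) = 217)
(M - 2172)*(2698 + w) = (3101 - 2172)*(2698 + 217) = 929*2915 = 2708035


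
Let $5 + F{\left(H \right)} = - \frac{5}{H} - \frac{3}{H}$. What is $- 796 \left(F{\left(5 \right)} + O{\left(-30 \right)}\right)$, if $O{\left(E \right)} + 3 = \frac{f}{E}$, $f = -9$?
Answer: $\frac{37014}{5} \approx 7402.8$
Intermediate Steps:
$F{\left(H \right)} = -5 - \frac{8}{H}$
$O{\left(E \right)} = -3 - \frac{9}{E}$
$- 796 \left(F{\left(5 \right)} + O{\left(-30 \right)}\right) = - 796 \left(\left(-5 - \frac{8}{5}\right) - \left(3 + \frac{9}{-30}\right)\right) = - 796 \left(\left(-5 - \frac{8}{5}\right) - \frac{27}{10}\right) = - 796 \left(\left(-5 - \frac{8}{5}\right) + \left(-3 + \frac{3}{10}\right)\right) = - 796 \left(- \frac{33}{5} - \frac{27}{10}\right) = \left(-796\right) \left(- \frac{93}{10}\right) = \frac{37014}{5}$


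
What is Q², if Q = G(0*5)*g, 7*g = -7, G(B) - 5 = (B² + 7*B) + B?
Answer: 25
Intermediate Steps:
G(B) = 5 + B² + 8*B (G(B) = 5 + ((B² + 7*B) + B) = 5 + (B² + 8*B) = 5 + B² + 8*B)
g = -1 (g = (⅐)*(-7) = -1)
Q = -5 (Q = (5 + (0*5)² + 8*(0*5))*(-1) = (5 + 0² + 8*0)*(-1) = (5 + 0 + 0)*(-1) = 5*(-1) = -5)
Q² = (-5)² = 25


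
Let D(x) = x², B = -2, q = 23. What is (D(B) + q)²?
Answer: 729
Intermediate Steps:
(D(B) + q)² = ((-2)² + 23)² = (4 + 23)² = 27² = 729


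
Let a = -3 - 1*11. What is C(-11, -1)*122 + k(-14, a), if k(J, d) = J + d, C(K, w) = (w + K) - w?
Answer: -1370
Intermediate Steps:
a = -14 (a = -3 - 11 = -14)
C(K, w) = K (C(K, w) = (K + w) - w = K)
C(-11, -1)*122 + k(-14, a) = -11*122 + (-14 - 14) = -1342 - 28 = -1370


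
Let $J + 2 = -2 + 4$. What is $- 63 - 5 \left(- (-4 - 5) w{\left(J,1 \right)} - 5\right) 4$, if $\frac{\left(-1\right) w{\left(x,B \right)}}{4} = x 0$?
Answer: $-6300$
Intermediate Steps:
$J = 0$ ($J = -2 + \left(-2 + 4\right) = -2 + 2 = 0$)
$w{\left(x,B \right)} = 0$ ($w{\left(x,B \right)} = - 4 x 0 = \left(-4\right) 0 = 0$)
$- 63 - 5 \left(- (-4 - 5) w{\left(J,1 \right)} - 5\right) 4 = - 63 - 5 \left(- (-4 - 5) 0 - 5\right) 4 = - 63 - 5 \left(\left(-1\right) \left(-9\right) 0 - 5\right) 4 = - 63 - 5 \left(9 \cdot 0 - 5\right) 4 = - 63 - 5 \left(0 - 5\right) 4 = - 63 \left(-5\right) \left(-5\right) 4 = - 63 \cdot 25 \cdot 4 = \left(-63\right) 100 = -6300$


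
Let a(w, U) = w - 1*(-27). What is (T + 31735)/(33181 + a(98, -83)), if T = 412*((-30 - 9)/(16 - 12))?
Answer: 13859/16653 ≈ 0.83222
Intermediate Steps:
a(w, U) = 27 + w (a(w, U) = w + 27 = 27 + w)
T = -4017 (T = 412*(-39/4) = -4017)
(T + 31735)/(33181 + a(98, -83)) = (-4017 + 31735)/(33181 + (27 + 98)) = 27718/(33181 + 125) = 27718/33306 = 27718*(1/33306) = 13859/16653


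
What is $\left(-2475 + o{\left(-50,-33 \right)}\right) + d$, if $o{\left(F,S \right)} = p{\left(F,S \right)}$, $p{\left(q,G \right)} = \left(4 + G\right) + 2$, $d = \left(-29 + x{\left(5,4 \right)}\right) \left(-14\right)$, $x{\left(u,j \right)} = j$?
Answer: $-2152$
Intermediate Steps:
$d = 350$ ($d = \left(-29 + 4\right) \left(-14\right) = \left(-25\right) \left(-14\right) = 350$)
$p{\left(q,G \right)} = 6 + G$
$o{\left(F,S \right)} = 6 + S$
$\left(-2475 + o{\left(-50,-33 \right)}\right) + d = \left(-2475 + \left(6 - 33\right)\right) + 350 = \left(-2475 - 27\right) + 350 = -2502 + 350 = -2152$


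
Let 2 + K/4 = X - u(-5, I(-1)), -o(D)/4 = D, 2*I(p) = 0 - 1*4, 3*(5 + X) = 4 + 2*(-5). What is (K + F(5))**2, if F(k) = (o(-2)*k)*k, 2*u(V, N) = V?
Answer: 30276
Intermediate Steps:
X = -7 (X = -5 + (4 + 2*(-5))/3 = -5 + (4 - 10)/3 = -5 + (1/3)*(-6) = -5 - 2 = -7)
I(p) = -2 (I(p) = (0 - 1*4)/2 = (0 - 4)/2 = (1/2)*(-4) = -2)
u(V, N) = V/2
o(D) = -4*D
F(k) = 8*k**2 (F(k) = ((-4*(-2))*k)*k = (8*k)*k = 8*k**2)
K = -26 (K = -8 + 4*(-7 - (-5)/2) = -8 + 4*(-7 - 1*(-5/2)) = -8 + 4*(-7 + 5/2) = -8 + 4*(-9/2) = -8 - 18 = -26)
(K + F(5))**2 = (-26 + 8*5**2)**2 = (-26 + 8*25)**2 = (-26 + 200)**2 = 174**2 = 30276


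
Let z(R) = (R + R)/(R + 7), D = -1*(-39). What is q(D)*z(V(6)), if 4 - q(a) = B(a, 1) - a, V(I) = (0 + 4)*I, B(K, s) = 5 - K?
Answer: 3696/31 ≈ 119.23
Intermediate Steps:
D = 39
V(I) = 4*I
q(a) = -1 + 2*a (q(a) = 4 - ((5 - a) - a) = 4 - (5 - 2*a) = 4 + (-5 + 2*a) = -1 + 2*a)
z(R) = 2*R/(7 + R) (z(R) = (2*R)/(7 + R) = 2*R/(7 + R))
q(D)*z(V(6)) = (-1 + 2*39)*(2*(4*6)/(7 + 4*6)) = (-1 + 78)*(2*24/(7 + 24)) = 77*(2*24/31) = 77*(2*24*(1/31)) = 77*(48/31) = 3696/31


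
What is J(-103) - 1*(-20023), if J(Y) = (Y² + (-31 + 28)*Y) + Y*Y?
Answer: 41550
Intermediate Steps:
J(Y) = -3*Y + 2*Y² (J(Y) = (Y² - 3*Y) + Y² = -3*Y + 2*Y²)
J(-103) - 1*(-20023) = -103*(-3 + 2*(-103)) - 1*(-20023) = -103*(-3 - 206) + 20023 = -103*(-209) + 20023 = 21527 + 20023 = 41550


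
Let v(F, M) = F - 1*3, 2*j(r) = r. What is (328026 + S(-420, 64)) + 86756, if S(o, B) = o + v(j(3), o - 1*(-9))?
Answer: 828721/2 ≈ 4.1436e+5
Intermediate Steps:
j(r) = r/2
v(F, M) = -3 + F (v(F, M) = F - 3 = -3 + F)
S(o, B) = -3/2 + o (S(o, B) = o + (-3 + (1/2)*3) = o + (-3 + 3/2) = o - 3/2 = -3/2 + o)
(328026 + S(-420, 64)) + 86756 = (328026 + (-3/2 - 420)) + 86756 = (328026 - 843/2) + 86756 = 655209/2 + 86756 = 828721/2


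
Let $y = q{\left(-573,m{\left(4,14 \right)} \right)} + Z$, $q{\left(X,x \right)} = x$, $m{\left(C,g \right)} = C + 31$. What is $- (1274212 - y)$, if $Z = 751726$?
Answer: $-522451$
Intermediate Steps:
$m{\left(C,g \right)} = 31 + C$
$y = 751761$ ($y = \left(31 + 4\right) + 751726 = 35 + 751726 = 751761$)
$- (1274212 - y) = - (1274212 - 751761) = \left(-1\right) 522451 = -522451$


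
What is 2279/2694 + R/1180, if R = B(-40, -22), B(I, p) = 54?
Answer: 354337/397365 ≈ 0.89172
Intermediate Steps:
R = 54
2279/2694 + R/1180 = 2279/2694 + 54/1180 = 2279*(1/2694) + 54*(1/1180) = 2279/2694 + 27/590 = 354337/397365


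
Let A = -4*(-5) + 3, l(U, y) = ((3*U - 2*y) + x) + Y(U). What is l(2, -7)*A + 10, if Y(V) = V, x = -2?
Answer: 470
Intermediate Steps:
l(U, y) = -2 - 2*y + 4*U (l(U, y) = ((3*U - 2*y) - 2) + U = ((-2*y + 3*U) - 2) + U = (-2 - 2*y + 3*U) + U = -2 - 2*y + 4*U)
A = 23 (A = 20 + 3 = 23)
l(2, -7)*A + 10 = (-2 - 2*(-7) + 4*2)*23 + 10 = (-2 + 14 + 8)*23 + 10 = 20*23 + 10 = 460 + 10 = 470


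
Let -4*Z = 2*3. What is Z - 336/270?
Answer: -247/90 ≈ -2.7444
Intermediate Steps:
Z = -3/2 ≈ -1.5000
Z - 336/270 = -3/2 - 336/270 = -3/2 - 1*56/45 = -3/2 - 56/45 = -247/90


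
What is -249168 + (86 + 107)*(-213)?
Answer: -290277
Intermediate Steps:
-249168 + (86 + 107)*(-213) = -249168 + 193*(-213) = -249168 - 41109 = -290277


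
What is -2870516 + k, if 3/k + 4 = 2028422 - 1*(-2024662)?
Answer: -11634430989277/4053080 ≈ -2.8705e+6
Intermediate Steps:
k = 3/4053080 (k = 3/(-4 + (2028422 - 1*(-2024662))) = 3/(-4 + (2028422 + 2024662)) = 3/(-4 + 4053084) = 3/4053080 ≈ 7.4018e-7)
-2870516 + k = -2870516 + 3/4053080 = -11634430989277/4053080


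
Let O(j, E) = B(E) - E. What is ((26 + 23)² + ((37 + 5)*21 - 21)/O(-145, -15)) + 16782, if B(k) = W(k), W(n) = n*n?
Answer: 1534927/80 ≈ 19187.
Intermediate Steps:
W(n) = n²
B(k) = k²
O(j, E) = E² - E
((26 + 23)² + ((37 + 5)*21 - 21)/O(-145, -15)) + 16782 = ((26 + 23)² + ((37 + 5)*21 - 21)/((-15*(-1 - 15)))) + 16782 = (49² + (42*21 - 21)/((-15*(-16)))) + 16782 = (2401 + (882 - 21)/240) + 16782 = (2401 + 861*(1/240)) + 16782 = (2401 + 287/80) + 16782 = 192367/80 + 16782 = 1534927/80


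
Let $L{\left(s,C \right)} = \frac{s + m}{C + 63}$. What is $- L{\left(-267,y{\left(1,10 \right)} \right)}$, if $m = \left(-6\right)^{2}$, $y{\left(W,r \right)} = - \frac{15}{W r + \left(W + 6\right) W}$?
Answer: $\frac{119}{32} \approx 3.7188$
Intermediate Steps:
$y{\left(W,r \right)} = - \frac{15}{W r + W \left(6 + W\right)}$ ($y{\left(W,r \right)} = - \frac{15}{W r + \left(6 + W\right) W} = - \frac{15}{W r + W \left(6 + W\right)}$)
$m = 36$
$L{\left(s,C \right)} = \frac{36 + s}{63 + C}$ ($L{\left(s,C \right)} = \frac{s + 36}{C + 63} = \frac{36 + s}{63 + C}$)
$- L{\left(-267,y{\left(1,10 \right)} \right)} = - \frac{36 - 267}{63 - \frac{15}{1 \left(6 + 1 + 10\right)}} = - \frac{-231}{63 - \frac{15}{17}} = - \frac{-231}{\frac{1056}{17}} = - \frac{17 \left(-231\right)}{1056} = \left(-1\right) \left(- \frac{119}{32}\right) = \frac{119}{32}$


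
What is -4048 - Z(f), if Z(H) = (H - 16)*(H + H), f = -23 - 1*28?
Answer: -10882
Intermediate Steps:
f = -51 (f = -23 - 28 = -51)
Z(H) = 2*H*(-16 + H) (Z(H) = (-16 + H)*(2*H) = 2*H*(-16 + H))
-4048 - Z(f) = -4048 - 2*(-51)*(-16 - 51) = -4048 - 2*(-51)*(-67) = -4048 - 1*6834 = -4048 - 6834 = -10882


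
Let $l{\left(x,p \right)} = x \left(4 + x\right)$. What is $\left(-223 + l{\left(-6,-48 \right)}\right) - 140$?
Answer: $-351$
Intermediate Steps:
$\left(-223 + l{\left(-6,-48 \right)}\right) - 140 = \left(-223 - 6 \left(4 - 6\right)\right) - 140 = \left(-223 - -12\right) - 140 = \left(-223 + 12\right) - 140 = -211 - 140 = -351$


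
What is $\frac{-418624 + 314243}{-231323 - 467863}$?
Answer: $\frac{104381}{699186} \approx 0.14929$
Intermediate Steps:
$\frac{-418624 + 314243}{-231323 - 467863} = - \frac{104381}{-699186} = \left(-104381\right) \left(- \frac{1}{699186}\right) = \frac{104381}{699186}$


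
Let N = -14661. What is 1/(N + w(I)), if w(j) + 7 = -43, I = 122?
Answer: -1/14711 ≈ -6.7976e-5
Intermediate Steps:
w(j) = -50 (w(j) = -7 - 43 = -50)
1/(N + w(I)) = 1/(-14661 - 50) = 1/(-14711) = -1/14711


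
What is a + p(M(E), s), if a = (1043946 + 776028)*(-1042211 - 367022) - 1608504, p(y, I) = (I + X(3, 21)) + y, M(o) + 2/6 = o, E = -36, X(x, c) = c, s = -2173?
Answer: -7694307091903/3 ≈ -2.5648e+12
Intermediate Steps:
M(o) = -1/3 + o
p(y, I) = 21 + I + y (p(y, I) = (I + 21) + y = (21 + I) + y = 21 + I + y)
a = -2564769028446 (a = 1819974*(-1409233) - 1608504 = -2564767419942 - 1608504 = -2564769028446)
a + p(M(E), s) = -2564769028446 + (21 - 2173 + (-1/3 - 36)) = -2564769028446 + (21 - 2173 - 109/3) = -2564769028446 - 6565/3 = -7694307091903/3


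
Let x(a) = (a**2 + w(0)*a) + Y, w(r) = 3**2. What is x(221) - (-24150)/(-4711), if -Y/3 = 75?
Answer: 34053715/673 ≈ 50600.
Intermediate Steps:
Y = -225 (Y = -3*75 = -225)
w(r) = 9
x(a) = -225 + a**2 + 9*a (x(a) = (a**2 + 9*a) - 225 = -225 + a**2 + 9*a)
x(221) - (-24150)/(-4711) = (-225 + 221**2 + 9*221) - (-24150)/(-4711) = (-225 + 48841 + 1989) - (-24150)*(-1)/4711 = 50605 - 1*3450/673 = 50605 - 3450/673 = 34053715/673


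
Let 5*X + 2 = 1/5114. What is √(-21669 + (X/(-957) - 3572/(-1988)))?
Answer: I*√356088909707945309588770/4053944510 ≈ 147.2*I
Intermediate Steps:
X = -10227/25570 (X = -⅖ + (⅕)/5114 = -⅖ + (⅕)*(1/5114) = -⅖ + 1/25570 = -10227/25570 ≈ -0.39996)
√(-21669 + (X/(-957) - 3572/(-1988))) = √(-21669 + (-10227/25570/(-957) - 3572/(-1988))) = √(-21669 + (-10227/25570*(-1/957) - 3572*(-1/1988))) = √(-21669 + (3409/8156830 + 893/497)) = √(-21669 + 7285743463/4053944510) = √(-87837637843727/4053944510) = I*√356088909707945309588770/4053944510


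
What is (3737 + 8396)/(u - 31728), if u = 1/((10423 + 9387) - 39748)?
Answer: -241907754/632592865 ≈ -0.38241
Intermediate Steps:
u = -1/19938 (u = 1/(19810 - 39748) = 1/(-19938) = -1/19938 ≈ -5.0156e-5)
(3737 + 8396)/(u - 31728) = (3737 + 8396)/(-1/19938 - 31728) = 12133/(-632592865/19938) = 12133*(-19938/632592865) = -241907754/632592865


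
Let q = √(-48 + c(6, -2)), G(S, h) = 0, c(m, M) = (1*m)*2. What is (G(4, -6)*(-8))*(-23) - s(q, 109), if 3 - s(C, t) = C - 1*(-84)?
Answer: 81 + 6*I ≈ 81.0 + 6.0*I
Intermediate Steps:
c(m, M) = 2*m (c(m, M) = m*2 = 2*m)
q = 6*I (q = √(-48 + 2*6) = √(-48 + 12) = √(-36) = 6*I ≈ 6.0*I)
s(C, t) = -81 - C (s(C, t) = 3 - (C - 1*(-84)) = 3 - (C + 84) = 3 - (84 + C) = 3 + (-84 - C) = -81 - C)
(G(4, -6)*(-8))*(-23) - s(q, 109) = (0*(-8))*(-23) - (-81 - 6*I) = 0*(-23) - (-81 - 6*I) = 0 + (81 + 6*I) = 81 + 6*I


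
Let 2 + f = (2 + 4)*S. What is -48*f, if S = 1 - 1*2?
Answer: 384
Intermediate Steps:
S = -1 (S = 1 - 2 = -1)
f = -8 (f = -2 + (2 + 4)*(-1) = -2 + 6*(-1) = -2 - 6 = -8)
-48*f = -48*(-8) = 384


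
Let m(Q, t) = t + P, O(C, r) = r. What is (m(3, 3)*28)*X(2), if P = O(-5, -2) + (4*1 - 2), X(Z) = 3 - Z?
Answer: 84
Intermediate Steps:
P = 0 (P = -2 + (4*1 - 2) = -2 + (4 - 2) = -2 + 2 = 0)
m(Q, t) = t (m(Q, t) = t + 0 = t)
(m(3, 3)*28)*X(2) = (3*28)*(3 - 1*2) = 84*(3 - 2) = 84*1 = 84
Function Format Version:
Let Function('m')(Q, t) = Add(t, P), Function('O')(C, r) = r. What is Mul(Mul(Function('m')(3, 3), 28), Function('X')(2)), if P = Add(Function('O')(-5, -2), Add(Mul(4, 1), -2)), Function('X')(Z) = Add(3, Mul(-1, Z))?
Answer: 84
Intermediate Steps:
P = 0 (P = Add(-2, Add(Mul(4, 1), -2)) = Add(-2, Add(4, -2)) = Add(-2, 2) = 0)
Function('m')(Q, t) = t (Function('m')(Q, t) = Add(t, 0) = t)
Mul(Mul(Function('m')(3, 3), 28), Function('X')(2)) = Mul(Mul(3, 28), Add(3, Mul(-1, 2))) = Mul(84, Add(3, -2)) = Mul(84, 1) = 84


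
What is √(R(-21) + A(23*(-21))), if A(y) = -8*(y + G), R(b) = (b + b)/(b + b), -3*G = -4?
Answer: √34689/3 ≈ 62.083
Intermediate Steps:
G = 4/3 (G = -⅓*(-4) = 4/3 ≈ 1.3333)
R(b) = 1 (R(b) = (2*b)/((2*b)) = (2*b)*(1/(2*b)) = 1)
A(y) = -32/3 - 8*y (A(y) = -8*(y + 4/3) = -8*(4/3 + y) = -32/3 - 8*y)
√(R(-21) + A(23*(-21))) = √(1 + (-32/3 - 184*(-21))) = √(1 + (-32/3 - 8*(-483))) = √(1 + (-32/3 + 3864)) = √(1 + 11560/3) = √(11563/3) = √34689/3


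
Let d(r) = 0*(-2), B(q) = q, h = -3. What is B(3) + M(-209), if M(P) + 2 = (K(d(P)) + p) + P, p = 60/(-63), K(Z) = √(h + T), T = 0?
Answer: -4388/21 + I*√3 ≈ -208.95 + 1.732*I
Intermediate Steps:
d(r) = 0
K(Z) = I*√3 (K(Z) = √(-3 + 0) = √(-3) = I*√3)
p = -20/21 (p = 60*(-1/63) = -20/21 ≈ -0.95238)
M(P) = -62/21 + P + I*√3 (M(P) = -2 + ((I*√3 - 20/21) + P) = -2 + ((-20/21 + I*√3) + P) = -2 + (-20/21 + P + I*√3) = -62/21 + P + I*√3)
B(3) + M(-209) = 3 + (-62/21 - 209 + I*√3) = 3 + (-4451/21 + I*√3) = -4388/21 + I*√3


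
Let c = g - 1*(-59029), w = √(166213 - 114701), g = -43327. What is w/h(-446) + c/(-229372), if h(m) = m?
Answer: -7851/114686 - √12878/223 ≈ -0.57734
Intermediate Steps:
w = 2*√12878 (w = √51512 = 2*√12878 ≈ 226.96)
c = 15702 (c = -43327 - 1*(-59029) = -43327 + 59029 = 15702)
w/h(-446) + c/(-229372) = (2*√12878)/(-446) + 15702/(-229372) = (2*√12878)*(-1/446) + 15702*(-1/229372) = -√12878/223 - 7851/114686 = -7851/114686 - √12878/223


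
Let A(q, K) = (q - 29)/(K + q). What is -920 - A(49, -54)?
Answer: -916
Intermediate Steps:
A(q, K) = (-29 + q)/(K + q)
-920 - A(49, -54) = -920 - (-29 + 49)/(-54 + 49) = -920 - 20/(-5) = -920 - (-1)*20/5 = -920 - 1*(-4) = -920 + 4 = -916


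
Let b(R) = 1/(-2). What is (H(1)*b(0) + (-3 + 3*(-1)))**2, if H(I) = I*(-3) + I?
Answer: 25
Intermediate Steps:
H(I) = -2*I (H(I) = -3*I + I = -2*I)
b(R) = -1/2
(H(1)*b(0) + (-3 + 3*(-1)))**2 = (-2*1*(-1/2) + (-3 + 3*(-1)))**2 = (-2*(-1/2) + (-3 - 3))**2 = (1 - 6)**2 = (-5)**2 = 25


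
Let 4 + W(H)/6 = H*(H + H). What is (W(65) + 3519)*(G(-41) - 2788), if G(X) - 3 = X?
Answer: -153155070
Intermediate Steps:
G(X) = 3 + X
W(H) = -24 + 12*H² (W(H) = -24 + 6*(H*(H + H)) = -24 + 6*(H*(2*H)) = -24 + 6*(2*H²) = -24 + 12*H²)
(W(65) + 3519)*(G(-41) - 2788) = ((-24 + 12*65²) + 3519)*((3 - 41) - 2788) = ((-24 + 12*4225) + 3519)*(-38 - 2788) = ((-24 + 50700) + 3519)*(-2826) = (50676 + 3519)*(-2826) = 54195*(-2826) = -153155070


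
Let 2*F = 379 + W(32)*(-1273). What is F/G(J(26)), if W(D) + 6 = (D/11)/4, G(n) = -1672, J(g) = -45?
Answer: -78003/36784 ≈ -2.1206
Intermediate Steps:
W(D) = -6 + D/44 (W(D) = -6 + (D/11)/4 = -6 + (D*(1/11))*(¼) = -6 + (D/11)*(¼) = -6 + D/44)
F = 78003/22 (F = (379 + (-6 + (1/44)*32)*(-1273))/2 = (379 + (-6 + 8/11)*(-1273))/2 = (379 - 58/11*(-1273))/2 = (379 + 73834/11)/2 = (½)*(78003/11) = 78003/22 ≈ 3545.6)
F/G(J(26)) = (78003/22)/(-1672) = (78003/22)*(-1/1672) = -78003/36784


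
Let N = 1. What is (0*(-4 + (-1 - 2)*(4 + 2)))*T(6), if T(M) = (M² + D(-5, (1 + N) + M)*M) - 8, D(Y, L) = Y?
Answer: 0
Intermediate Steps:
T(M) = -8 + M² - 5*M (T(M) = (M² - 5*M) - 8 = -8 + M² - 5*M)
(0*(-4 + (-1 - 2)*(4 + 2)))*T(6) = (0*(-4 + (-1 - 2)*(4 + 2)))*(-8 + 6² - 5*6) = (0*(-4 - 3*6))*(-8 + 36 - 30) = (0*(-4 - 18))*(-2) = (0*(-22))*(-2) = 0*(-2) = 0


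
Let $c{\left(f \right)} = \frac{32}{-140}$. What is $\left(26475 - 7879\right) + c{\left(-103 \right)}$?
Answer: $\frac{650852}{35} \approx 18596.0$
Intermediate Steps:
$c{\left(f \right)} = - \frac{8}{35}$ ($c{\left(f \right)} = 32 \left(- \frac{1}{140}\right) = - \frac{8}{35}$)
$\left(26475 - 7879\right) + c{\left(-103 \right)} = \left(26475 - 7879\right) - \frac{8}{35} = 18596 - \frac{8}{35} = \frac{650852}{35}$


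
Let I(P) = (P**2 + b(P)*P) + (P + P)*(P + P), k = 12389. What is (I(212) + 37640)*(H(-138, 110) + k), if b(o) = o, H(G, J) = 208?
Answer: 3871108488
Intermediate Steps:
I(P) = 6*P**2 (I(P) = (P**2 + P*P) + (P + P)*(P + P) = (P**2 + P**2) + (2*P)*(2*P) = 2*P**2 + 4*P**2 = 6*P**2)
(I(212) + 37640)*(H(-138, 110) + k) = (6*212**2 + 37640)*(208 + 12389) = (6*44944 + 37640)*12597 = (269664 + 37640)*12597 = 307304*12597 = 3871108488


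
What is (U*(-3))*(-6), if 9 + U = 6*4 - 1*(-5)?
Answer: 360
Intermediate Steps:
U = 20 (U = -9 + (6*4 - 1*(-5)) = -9 + (24 + 5) = -9 + 29 = 20)
(U*(-3))*(-6) = (20*(-3))*(-6) = -60*(-6) = 360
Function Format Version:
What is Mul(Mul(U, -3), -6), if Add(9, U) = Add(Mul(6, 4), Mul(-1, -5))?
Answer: 360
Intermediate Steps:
U = 20 (U = Add(-9, Add(Mul(6, 4), Mul(-1, -5))) = Add(-9, Add(24, 5)) = Add(-9, 29) = 20)
Mul(Mul(U, -3), -6) = Mul(Mul(20, -3), -6) = Mul(-60, -6) = 360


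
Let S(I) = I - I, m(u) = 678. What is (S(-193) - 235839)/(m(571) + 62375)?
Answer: -235839/63053 ≈ -3.7403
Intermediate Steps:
S(I) = 0
(S(-193) - 235839)/(m(571) + 62375) = (0 - 235839)/(678 + 62375) = -235839/63053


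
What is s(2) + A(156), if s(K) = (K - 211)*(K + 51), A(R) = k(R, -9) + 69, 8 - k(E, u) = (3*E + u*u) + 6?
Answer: -11555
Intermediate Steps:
k(E, u) = 2 - u² - 3*E (k(E, u) = 8 - ((3*E + u*u) + 6) = 8 - ((3*E + u²) + 6) = 8 - ((u² + 3*E) + 6) = 8 - (6 + u² + 3*E) = 8 + (-6 - u² - 3*E) = 2 - u² - 3*E)
A(R) = -10 - 3*R (A(R) = (2 - 1*(-9)² - 3*R) + 69 = (2 - 1*81 - 3*R) + 69 = (2 - 81 - 3*R) + 69 = (-79 - 3*R) + 69 = -10 - 3*R)
s(K) = (-211 + K)*(51 + K)
s(2) + A(156) = (-10761 + 2² - 160*2) + (-10 - 3*156) = (-10761 + 4 - 320) + (-10 - 468) = -11077 - 478 = -11555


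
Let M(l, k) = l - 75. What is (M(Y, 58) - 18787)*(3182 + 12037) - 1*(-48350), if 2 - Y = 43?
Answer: -287636407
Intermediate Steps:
Y = -41 (Y = 2 - 1*43 = 2 - 43 = -41)
M(l, k) = -75 + l
(M(Y, 58) - 18787)*(3182 + 12037) - 1*(-48350) = ((-75 - 41) - 18787)*(3182 + 12037) - 1*(-48350) = (-116 - 18787)*15219 + 48350 = -18903*15219 + 48350 = -287684757 + 48350 = -287636407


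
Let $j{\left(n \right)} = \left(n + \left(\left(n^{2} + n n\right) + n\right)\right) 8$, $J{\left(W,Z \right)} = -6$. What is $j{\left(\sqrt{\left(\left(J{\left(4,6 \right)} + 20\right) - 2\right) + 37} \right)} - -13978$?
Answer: $14874$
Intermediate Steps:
$j{\left(n \right)} = 16 n + 16 n^{2}$ ($j{\left(n \right)} = \left(n + \left(\left(n^{2} + n^{2}\right) + n\right)\right) 8 = \left(n + \left(2 n^{2} + n\right)\right) 8 = \left(n + \left(n + 2 n^{2}\right)\right) 8 = \left(2 n + 2 n^{2}\right) 8 = 16 n + 16 n^{2}$)
$j{\left(\sqrt{\left(\left(J{\left(4,6 \right)} + 20\right) - 2\right) + 37} \right)} - -13978 = 16 \sqrt{\left(\left(-6 + 20\right) - 2\right) + 37} \left(1 + \sqrt{\left(\left(-6 + 20\right) - 2\right) + 37}\right) - -13978 = 16 \sqrt{\left(14 - 2\right) + 37} \left(1 + \sqrt{\left(14 - 2\right) + 37}\right) + 13978 = 16 \sqrt{12 + 37} \left(1 + \sqrt{12 + 37}\right) + 13978 = 16 \sqrt{49} \left(1 + \sqrt{49}\right) + 13978 = 16 \cdot 7 \left(1 + 7\right) + 13978 = 16 \cdot 7 \cdot 8 + 13978 = 896 + 13978 = 14874$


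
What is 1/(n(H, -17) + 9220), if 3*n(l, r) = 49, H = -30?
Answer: 3/27709 ≈ 0.00010827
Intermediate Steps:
n(l, r) = 49/3 (n(l, r) = (1/3)*49 = 49/3)
1/(n(H, -17) + 9220) = 1/(49/3 + 9220) = 1/(27709/3) = 3/27709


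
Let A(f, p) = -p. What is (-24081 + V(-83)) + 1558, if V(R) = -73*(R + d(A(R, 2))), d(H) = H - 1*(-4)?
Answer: -16610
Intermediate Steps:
d(H) = 4 + H (d(H) = H + 4 = 4 + H)
V(R) = -146 - 73*R (V(R) = -73*(R + (4 - 1*2)) = -73*(R + (4 - 2)) = -73*(R + 2) = -73*(2 + R) = -146 - 73*R)
(-24081 + V(-83)) + 1558 = (-24081 + (-146 - 73*(-83))) + 1558 = (-24081 + (-146 + 6059)) + 1558 = (-24081 + 5913) + 1558 = -18168 + 1558 = -16610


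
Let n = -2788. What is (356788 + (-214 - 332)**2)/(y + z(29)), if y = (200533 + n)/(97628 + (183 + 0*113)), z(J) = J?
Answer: 8007101893/379283 ≈ 21111.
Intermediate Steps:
y = 197745/97811 (y = (200533 - 2788)/(97628 + (183 + 0*113)) = 197745/(97628 + (183 + 0)) = 197745/(97628 + 183) = 197745/97811 ≈ 2.0217)
(356788 + (-214 - 332)**2)/(y + z(29)) = (356788 + (-214 - 332)**2)/(197745/97811 + 29) = (356788 + (-546)**2)/(3034264/97811) = (356788 + 298116)*(97811/3034264) = 654904*(97811/3034264) = 8007101893/379283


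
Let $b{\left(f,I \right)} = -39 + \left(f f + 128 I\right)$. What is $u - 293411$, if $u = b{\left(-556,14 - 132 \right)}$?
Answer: $582$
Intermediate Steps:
$b{\left(f,I \right)} = -39 + f^{2} + 128 I$ ($b{\left(f,I \right)} = -39 + \left(f^{2} + 128 I\right) = -39 + f^{2} + 128 I$)
$u = 293993$ ($u = -39 + \left(-556\right)^{2} + 128 \left(14 - 132\right) = -39 + 309136 + 128 \left(14 - 132\right) = -39 + 309136 + 128 \left(-118\right) = -39 + 309136 - 15104 = 293993$)
$u - 293411 = 293993 - 293411 = 582$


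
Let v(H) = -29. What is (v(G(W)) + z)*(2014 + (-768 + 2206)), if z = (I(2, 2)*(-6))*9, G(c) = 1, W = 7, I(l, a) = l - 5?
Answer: 459116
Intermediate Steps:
I(l, a) = -5 + l
z = 162 (z = ((-5 + 2)*(-6))*9 = -3*(-6)*9 = 18*9 = 162)
(v(G(W)) + z)*(2014 + (-768 + 2206)) = (-29 + 162)*(2014 + (-768 + 2206)) = 133*(2014 + 1438) = 133*3452 = 459116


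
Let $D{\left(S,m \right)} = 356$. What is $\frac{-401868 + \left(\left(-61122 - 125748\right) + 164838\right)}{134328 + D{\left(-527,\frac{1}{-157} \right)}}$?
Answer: $- \frac{105975}{33671} \approx -3.1474$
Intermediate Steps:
$\frac{-401868 + \left(\left(-61122 - 125748\right) + 164838\right)}{134328 + D{\left(-527,\frac{1}{-157} \right)}} = \frac{-401868 + \left(\left(-61122 - 125748\right) + 164838\right)}{134328 + 356} = \frac{-401868 + \left(-186870 + 164838\right)}{134684} = \left(-401868 - 22032\right) \frac{1}{134684} = \left(-423900\right) \frac{1}{134684} = - \frac{105975}{33671}$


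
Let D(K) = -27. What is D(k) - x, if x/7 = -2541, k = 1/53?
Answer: 17760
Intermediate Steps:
k = 1/53 ≈ 0.018868
x = -17787 (x = 7*(-2541) = -17787)
D(k) - x = -27 - 1*(-17787) = -27 + 17787 = 17760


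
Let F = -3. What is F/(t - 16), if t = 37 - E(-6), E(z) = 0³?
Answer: -⅐ ≈ -0.14286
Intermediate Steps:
E(z) = 0
t = 37 (t = 37 - 1*0 = 37 + 0 = 37)
F/(t - 16) = -3/(37 - 16) = -3/21 = (1/21)*(-3) = -⅐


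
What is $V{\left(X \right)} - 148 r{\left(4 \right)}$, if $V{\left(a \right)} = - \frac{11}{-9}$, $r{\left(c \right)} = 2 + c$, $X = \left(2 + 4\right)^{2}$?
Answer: $- \frac{7981}{9} \approx -886.78$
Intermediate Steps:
$X = 36$ ($X = 6^{2} = 36$)
$V{\left(a \right)} = \frac{11}{9}$ ($V{\left(a \right)} = \left(-11\right) \left(- \frac{1}{9}\right) = \frac{11}{9}$)
$V{\left(X \right)} - 148 r{\left(4 \right)} = \frac{11}{9} - 148 \left(2 + 4\right) = \frac{11}{9} - 888 = - \frac{7981}{9}$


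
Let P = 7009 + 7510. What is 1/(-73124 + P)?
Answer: -1/58605 ≈ -1.7063e-5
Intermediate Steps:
P = 14519
1/(-73124 + P) = 1/(-73124 + 14519) = 1/(-58605) = -1/58605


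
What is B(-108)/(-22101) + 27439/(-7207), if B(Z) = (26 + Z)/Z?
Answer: -32747479793/8601222978 ≈ -3.8073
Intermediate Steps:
B(Z) = (26 + Z)/Z
B(-108)/(-22101) + 27439/(-7207) = ((26 - 108)/(-108))/(-22101) + 27439/(-7207) = -1/108*(-82)*(-1/22101) + 27439*(-1/7207) = (41/54)*(-1/22101) - 27439/7207 = -41/1193454 - 27439/7207 = -32747479793/8601222978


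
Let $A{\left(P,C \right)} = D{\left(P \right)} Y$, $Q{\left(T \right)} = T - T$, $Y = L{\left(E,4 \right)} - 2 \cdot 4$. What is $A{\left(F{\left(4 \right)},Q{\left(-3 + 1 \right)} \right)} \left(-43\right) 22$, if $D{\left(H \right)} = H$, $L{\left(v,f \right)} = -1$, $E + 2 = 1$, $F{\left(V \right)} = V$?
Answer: $34056$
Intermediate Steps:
$E = -1$ ($E = -2 + 1 = -1$)
$Y = -9$ ($Y = -1 - 2 \cdot 4 = -1 - 8 = -9$)
$Q{\left(T \right)} = 0$
$A{\left(P,C \right)} = - 9 P$ ($A{\left(P,C \right)} = P \left(-9\right) = - 9 P$)
$A{\left(F{\left(4 \right)},Q{\left(-3 + 1 \right)} \right)} \left(-43\right) 22 = \left(-9\right) 4 \left(-43\right) 22 = \left(-36\right) \left(-43\right) 22 = 1548 \cdot 22 = 34056$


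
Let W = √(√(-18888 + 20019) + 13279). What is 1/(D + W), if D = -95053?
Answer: -1/(95053 - √(13279 + √1131)) ≈ -1.0533e-5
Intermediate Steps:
W = √(13279 + √1131) (W = √(√1131 + 13279) = √(13279 + √1131) ≈ 115.38)
1/(D + W) = 1/(-95053 + √(13279 + √1131))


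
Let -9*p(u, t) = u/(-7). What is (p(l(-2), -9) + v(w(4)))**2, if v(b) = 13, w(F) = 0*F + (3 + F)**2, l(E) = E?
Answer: 667489/3969 ≈ 168.18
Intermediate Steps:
p(u, t) = u/63 (p(u, t) = -u/(9*(-7)) = -u*(-1)/(9*7) = -(-1)*u/63 = u/63)
w(F) = (3 + F)**2 (w(F) = 0 + (3 + F)**2 = (3 + F)**2)
(p(l(-2), -9) + v(w(4)))**2 = ((1/63)*(-2) + 13)**2 = (-2/63 + 13)**2 = (817/63)**2 = 667489/3969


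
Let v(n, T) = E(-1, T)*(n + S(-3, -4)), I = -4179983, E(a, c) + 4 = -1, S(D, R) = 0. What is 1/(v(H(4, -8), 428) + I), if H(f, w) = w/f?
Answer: -1/4179973 ≈ -2.3924e-7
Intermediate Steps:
E(a, c) = -5 (E(a, c) = -4 - 1 = -5)
H(f, w) = w/f
v(n, T) = -5*n (v(n, T) = -5*(n + 0) = -5*n)
1/(v(H(4, -8), 428) + I) = 1/(-(-40)/4 - 4179983) = 1/(-5*(-2) - 4179983) = 1/(10 - 4179983) = 1/(-4179973) = -1/4179973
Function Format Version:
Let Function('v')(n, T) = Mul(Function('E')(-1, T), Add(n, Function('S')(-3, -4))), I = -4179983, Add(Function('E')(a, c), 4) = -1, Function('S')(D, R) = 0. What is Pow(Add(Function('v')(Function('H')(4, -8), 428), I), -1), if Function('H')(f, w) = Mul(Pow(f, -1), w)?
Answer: Rational(-1, 4179973) ≈ -2.3924e-7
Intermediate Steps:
Function('E')(a, c) = -5 (Function('E')(a, c) = Add(-4, -1) = -5)
Function('H')(f, w) = Mul(w, Pow(f, -1))
Function('v')(n, T) = Mul(-5, n) (Function('v')(n, T) = Mul(-5, Add(n, 0)) = Mul(-5, n))
Pow(Add(Function('v')(Function('H')(4, -8), 428), I), -1) = Pow(Add(Mul(-5, Mul(-8, Pow(4, -1))), -4179983), -1) = Pow(Add(Mul(-5, Mul(-8, Rational(1, 4))), -4179983), -1) = Pow(Add(Mul(-5, -2), -4179983), -1) = Pow(Add(10, -4179983), -1) = Pow(-4179973, -1) = Rational(-1, 4179973)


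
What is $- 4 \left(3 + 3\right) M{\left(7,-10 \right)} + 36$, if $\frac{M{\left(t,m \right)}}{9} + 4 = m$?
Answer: $3060$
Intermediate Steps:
$M{\left(t,m \right)} = -36 + 9 m$
$- 4 \left(3 + 3\right) M{\left(7,-10 \right)} + 36 = - 4 \left(3 + 3\right) \left(-36 + 9 \left(-10\right)\right) + 36 = \left(-4\right) 6 \left(-36 - 90\right) + 36 = \left(-24\right) \left(-126\right) + 36 = 3024 + 36 = 3060$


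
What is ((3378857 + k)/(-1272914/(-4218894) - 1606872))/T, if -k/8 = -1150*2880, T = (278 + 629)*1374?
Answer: -21006475824693/1408064615518135762 ≈ -1.4919e-5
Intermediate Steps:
T = 1246218 (T = 907*1374 = 1246218)
k = 26496000 (k = -(-9200)*2880 = -8*(-3312000) = 26496000)
((3378857 + k)/(-1272914/(-4218894) - 1606872))/T = ((3378857 + 26496000)/(-1272914/(-4218894) - 1606872))/1246218 = (29874857/(-1272914*(-1/4218894) - 1606872))*(1/1246218) = (29874857/(636457/2109447 - 1606872))*(1/1246218) = (29874857/(-3389610683327/2109447))*(1/1246218) = (29874857*(-2109447/3389610683327))*(1/1246218) = -63019427474079/3389610683327*1/1246218 = -21006475824693/1408064615518135762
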